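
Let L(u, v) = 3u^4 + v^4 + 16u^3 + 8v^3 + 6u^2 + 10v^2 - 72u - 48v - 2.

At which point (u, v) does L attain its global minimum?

L(u,v) separates as P(u) + Q(v) − 2, so its minimum is min P + min Q − 2.
P'(u) = 12(u - 1)(u + 2)(u + 3) vanishes at u ∈ {-3, -2, 1}; Q'(v) = 4(v - 1)(v + 3)(v + 4) vanishes at v ∈ {-4, -3, 1}.
Local minima of P (where P''>0): P(-3)=81, P(1)=-47. Local minima of Q: Q(-4)=96, Q(1)=-29.
So the global minimum of L is P(1) + Q(1) − 2 = -47 − 29 − 2 = -78, attained at (1, 1).

(1, 1)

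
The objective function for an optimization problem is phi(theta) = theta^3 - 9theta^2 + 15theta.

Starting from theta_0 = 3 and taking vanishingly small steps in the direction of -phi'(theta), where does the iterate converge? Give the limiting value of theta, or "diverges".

phi'(theta) = 3(theta - 5)(theta - 1), so phi'(3) = -12.
Gradient descent moves in the -phi' direction, i.e. theta is increasing.
The nearest critical point in that direction is theta = 5, where phi'' = 12 > 0 (a local minimum). The iterate converges there.

5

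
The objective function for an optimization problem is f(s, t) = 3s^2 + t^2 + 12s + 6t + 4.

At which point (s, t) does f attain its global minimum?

(-2, -3)

f(s,t) separates as P(s) + Q(t) + 4, so its minimum is min P + min Q + 4.
P'(s) = 6s + 12 vanishes at s ∈ {-2}; Q'(t) = 2(t + 3) vanishes at t ∈ {-3}.
Local minima of P (where P''>0): P(-2)=-12. Local minima of Q: Q(-3)=-9.
So the global minimum of f is P(-2) + Q(-3) + 4 = -12 − 9 + 4 = -17, attained at (-2, -3).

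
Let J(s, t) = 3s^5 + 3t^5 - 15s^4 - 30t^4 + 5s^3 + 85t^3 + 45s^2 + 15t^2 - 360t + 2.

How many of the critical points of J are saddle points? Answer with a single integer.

8

J separates as a function of s plus a function of t, so ∇J=0 decouples.
∂J/∂s = 15s(s - 3)(s - 2)(s + 1) = 0 at s ∈ {-1, 0, 2, 3}; ∂J/∂t = 15(t - 4)(t - 3)(t - 2)(t + 1) = 0 at t ∈ {-1, 2, 3, 4}.
The Hessian is diagonal: diag(J_ss, J_tt). Second derivatives: J_ss(-1)=-180, J_ss(0)=90, J_ss(2)=-90, J_ss(3)=180; J_tt(-1)=-900, J_tt(2)=90, J_tt(3)=-60, J_tt(4)=150.
Saddle points occur where the two diagonal entries have opposite signs: (-1, 2), (-1, 4), (0, -1), (0, 3), (2, 2), (2, 4), (3, -1), (3, 3). Count: 8.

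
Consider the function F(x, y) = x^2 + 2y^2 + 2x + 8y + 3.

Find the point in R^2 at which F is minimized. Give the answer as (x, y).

(-1, -2)

F(x,y) separates as P(x) + Q(y) + 3, so its minimum is min P + min Q + 3.
P'(x) = 2x + 2 vanishes at x ∈ {-1}; Q'(y) = 4y + 8 vanishes at y ∈ {-2}.
Local minima of P (where P''>0): P(-1)=-1. Local minima of Q: Q(-2)=-8.
So the global minimum of F is P(-1) + Q(-2) + 3 = -1 − 8 + 3 = -6, attained at (-1, -2).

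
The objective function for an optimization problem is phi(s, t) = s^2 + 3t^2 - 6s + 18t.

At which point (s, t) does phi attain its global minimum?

(3, -3)

phi(s,t) separates as P(s) + Q(t), so its minimum is min P + min Q.
P'(s) = 2s - 6 vanishes at s ∈ {3}; Q'(t) = 6(t + 3) vanishes at t ∈ {-3}.
Local minima of P (where P''>0): P(3)=-9. Local minima of Q: Q(-3)=-27.
So the global minimum of phi is P(3) + Q(-3) = -9 − 27 = -36, attained at (3, -3).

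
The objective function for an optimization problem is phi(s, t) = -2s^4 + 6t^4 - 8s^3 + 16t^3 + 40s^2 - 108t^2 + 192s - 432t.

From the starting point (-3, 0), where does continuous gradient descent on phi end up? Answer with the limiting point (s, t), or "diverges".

(-2, 3)

phi is separable, so gradient descent decouples: s follows -∂phi/∂s, t follows -∂phi/∂t.
∂phi/∂s = -8(s - 3)(s + 2)(s + 4); at s=-3 this is -48, so s increases.
∂phi/∂t = 24(t - 3)(t + 2)(t + 3); at t=0 this is -432, so t increases.
s converges to its nearest critical value -2 (a local min of the s-part); t converges to 3. The iterate converges to (-2, 3).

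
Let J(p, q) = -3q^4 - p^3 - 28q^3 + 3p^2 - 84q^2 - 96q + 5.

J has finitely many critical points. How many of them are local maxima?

J separates as a function of p plus a function of q, so ∇J=0 decouples.
∂J/∂p = -3p(p - 2) = 0 at p ∈ {0, 2}; ∂J/∂q = -12(q + 1)(q + 2)(q + 4) = 0 at q ∈ {-4, -2, -1}.
The Hessian is diagonal: diag(J_pp, J_qq). Second derivatives: J_pp(0)=6, J_pp(2)=-6; J_qq(-4)=-72, J_qq(-2)=24, J_qq(-1)=-36.
Local maxima occur where both diagonal entries negative: (2, -4), (2, -1). Count: 2.

2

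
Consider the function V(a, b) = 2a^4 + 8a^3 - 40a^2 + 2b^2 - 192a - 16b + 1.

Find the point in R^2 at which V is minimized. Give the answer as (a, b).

V(a,b) separates as P(a) + Q(b) + 1, so its minimum is min P + min Q + 1.
P'(a) = 8(a - 3)(a + 2)(a + 4) vanishes at a ∈ {-4, -2, 3}; Q'(b) = 4b - 16 vanishes at b ∈ {4}.
Local minima of P (where P''>0): P(-4)=128, P(3)=-558. Local minima of Q: Q(4)=-32.
So the global minimum of V is P(3) + Q(4) + 1 = -558 − 32 + 1 = -589, attained at (3, 4).

(3, 4)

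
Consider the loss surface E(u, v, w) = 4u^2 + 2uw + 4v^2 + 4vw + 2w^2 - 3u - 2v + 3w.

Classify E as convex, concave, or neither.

E is quadratic, so its Hessian is the constant matrix H = [[8, 0, 2], [0, 8, 4], [2, 4, 4]].
Leading principal minors: 8, 64, 96.
All positive ⇒ H ≻ 0 ⇒ convex.

convex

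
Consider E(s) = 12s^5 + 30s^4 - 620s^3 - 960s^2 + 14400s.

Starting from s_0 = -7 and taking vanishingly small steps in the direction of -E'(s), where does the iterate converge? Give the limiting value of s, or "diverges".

diverges

E'(s) = 60(s - 4)(s - 3)(s + 4)(s + 5), so E'(-7) = 39600.
Gradient descent moves in the -E' direction, i.e. s is decreasing.
There is no critical point below s=-7, and E' keeps the same sign, so the iterate runs off to −∞.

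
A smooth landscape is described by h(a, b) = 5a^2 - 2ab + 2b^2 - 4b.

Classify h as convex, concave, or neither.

convex

h is quadratic, so its Hessian is the constant matrix H = [[10, -2], [-2, 4]].
det(H) = 36, tr(H) = 14.
det(H) > 0 and tr(H) > 0, so H is positive definite everywhere: convex.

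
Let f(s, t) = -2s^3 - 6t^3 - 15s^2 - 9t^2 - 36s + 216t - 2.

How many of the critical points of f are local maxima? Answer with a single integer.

f separates as a function of s plus a function of t, so ∇f=0 decouples.
∂f/∂s = -6(s + 2)(s + 3) = 0 at s ∈ {-3, -2}; ∂f/∂t = -18(t - 3)(t + 4) = 0 at t ∈ {-4, 3}.
The Hessian is diagonal: diag(f_ss, f_tt). Second derivatives: f_ss(-3)=6, f_ss(-2)=-6; f_tt(-4)=126, f_tt(3)=-126.
Local maxima occur where both diagonal entries negative: (-2, 3). Count: 1.

1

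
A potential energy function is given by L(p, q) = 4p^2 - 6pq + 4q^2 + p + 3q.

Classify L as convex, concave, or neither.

convex

L is quadratic, so its Hessian is the constant matrix H = [[8, -6], [-6, 8]].
det(H) = 28, tr(H) = 16.
det(H) > 0 and tr(H) > 0, so H is positive definite everywhere: convex.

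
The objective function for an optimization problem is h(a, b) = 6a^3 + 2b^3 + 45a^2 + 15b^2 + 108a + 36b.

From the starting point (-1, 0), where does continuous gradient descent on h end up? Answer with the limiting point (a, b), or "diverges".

h is separable, so gradient descent decouples: a follows -∂h/∂a, b follows -∂h/∂b.
∂h/∂a = 18(a + 2)(a + 3); at a=-1 this is 36, so a decreases.
∂h/∂b = 6(b + 2)(b + 3); at b=0 this is 36, so b decreases.
a converges to its nearest critical value -2 (a local min of the a-part); b converges to -2. The iterate converges to (-2, -2).

(-2, -2)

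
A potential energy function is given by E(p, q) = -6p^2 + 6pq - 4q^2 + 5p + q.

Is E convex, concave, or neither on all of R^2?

E is quadratic, so its Hessian is the constant matrix H = [[-12, 6], [6, -8]].
det(H) = 60, tr(H) = -20.
det(H) > 0 and tr(H) < 0, so H is negative definite everywhere: concave.

concave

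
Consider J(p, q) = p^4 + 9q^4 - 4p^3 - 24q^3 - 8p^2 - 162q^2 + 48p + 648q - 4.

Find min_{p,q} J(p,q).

J(p,q) separates as A(p) + B(q) − 4, so its minimum is min A + min B − 4.
A'(p) = 4(p - 3)(p - 2)(p + 2) vanishes at p ∈ {-2, 2, 3}; B'(q) = 36(q - 3)(q - 2)(q + 3) vanishes at q ∈ {-3, 2, 3}.
Local minima of A (where A''>0): A(-2)=-80, A(3)=45. Local minima of B: B(-3)=-2025, B(3)=567.
So the global minimum of J is A(-2) + B(-3) − 4 = -80 − 2025 − 4 = -2109, attained at (-2, -3).

-2109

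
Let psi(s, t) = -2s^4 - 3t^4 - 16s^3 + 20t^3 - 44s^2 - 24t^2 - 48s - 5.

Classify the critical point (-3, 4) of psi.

local maximum

The mixed partial ∂²psi/∂s∂t is 0, so the Hessian at any point is diag(psi_ss, psi_tt) = diag(-8(3s^2 + 12s + 11), 12(-3t^2 + 10t - 4)).
At (-3, 4): H = diag(-16, -144).
Both eigenvalues are negative, so H is negative definite: a local maximum.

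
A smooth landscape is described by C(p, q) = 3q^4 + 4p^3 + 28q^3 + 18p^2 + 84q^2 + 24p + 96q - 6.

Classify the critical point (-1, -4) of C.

The mixed partial ∂²C/∂p∂q is 0, so the Hessian at any point is diag(C_pp, C_qq) = diag(12(2p + 3), 12(3q^2 + 14q + 14)).
At (-1, -4): H = diag(12, 72).
Both eigenvalues are positive, so H is positive definite: a local minimum.

local minimum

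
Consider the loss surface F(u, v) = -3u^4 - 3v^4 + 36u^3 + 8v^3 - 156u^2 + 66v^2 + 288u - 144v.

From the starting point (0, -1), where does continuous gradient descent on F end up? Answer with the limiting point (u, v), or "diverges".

F is separable, so gradient descent decouples: u follows -∂F/∂u, v follows -∂F/∂v.
∂F/∂u = -12(u - 4)(u - 3)(u - 2); at u=0 this is 288, so u decreases.
∂F/∂v = -12(v - 4)(v - 1)(v + 3); at v=-1 this is -240, so v increases.
The u-coordinate has no critical point in that direction and runs off to infinity.

diverges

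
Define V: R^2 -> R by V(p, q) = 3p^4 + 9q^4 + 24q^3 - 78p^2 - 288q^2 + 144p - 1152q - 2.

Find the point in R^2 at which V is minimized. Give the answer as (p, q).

V(p,q) separates as A(p) + B(q) − 2, so its minimum is min A + min B − 2.
A'(p) = 12(p - 3)(p - 1)(p + 4) vanishes at p ∈ {-4, 1, 3}; B'(q) = 36(q - 4)(q + 2)(q + 4) vanishes at q ∈ {-4, -2, 4}.
Local minima of A (where A''>0): A(-4)=-1056, A(3)=-27. Local minima of B: B(-4)=768, B(4)=-5376.
So the global minimum of V is A(-4) + B(4) − 2 = -1056 − 5376 − 2 = -6434, attained at (-4, 4).

(-4, 4)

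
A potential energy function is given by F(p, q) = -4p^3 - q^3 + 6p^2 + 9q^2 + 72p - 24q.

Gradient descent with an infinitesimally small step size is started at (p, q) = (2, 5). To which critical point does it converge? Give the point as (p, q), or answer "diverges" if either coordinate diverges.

F is separable, so gradient descent decouples: p follows -∂F/∂p, q follows -∂F/∂q.
∂F/∂p = -12(p - 3)(p + 2); at p=2 this is 48, so p decreases.
∂F/∂q = -3(q - 4)(q - 2); at q=5 this is -9, so q increases.
The q-coordinate has no critical point in that direction and runs off to infinity.

diverges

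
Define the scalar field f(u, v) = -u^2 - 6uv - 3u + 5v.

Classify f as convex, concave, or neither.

neither

f is quadratic, so its Hessian is the constant matrix H = [[-2, -6], [-6, 0]].
det(H) = -36, tr(H) = -2.
det(H) < 0, so H is indefinite: neither convex nor concave.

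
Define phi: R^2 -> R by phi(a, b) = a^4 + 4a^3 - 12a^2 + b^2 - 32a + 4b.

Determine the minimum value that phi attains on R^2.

-68

phi(a,b) separates as P(a) + Q(b), so its minimum is min P + min Q.
P'(a) = 4(a - 2)(a + 1)(a + 4) vanishes at a ∈ {-4, -1, 2}; Q'(b) = 2b + 4 vanishes at b ∈ {-2}.
Local minima of P (where P''>0): P(-4)=-64, P(2)=-64. Local minima of Q: Q(-2)=-4.
So the global minimum of phi is P(-4) + Q(-2) = -64 − 4 = -68, attained at (-4, -2).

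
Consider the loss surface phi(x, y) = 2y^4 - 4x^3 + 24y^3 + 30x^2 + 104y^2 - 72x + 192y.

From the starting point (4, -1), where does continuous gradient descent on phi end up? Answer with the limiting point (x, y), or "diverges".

diverges

phi is separable, so gradient descent decouples: x follows -∂phi/∂x, y follows -∂phi/∂y.
∂phi/∂x = -12(x - 3)(x - 2); at x=4 this is -24, so x increases.
∂phi/∂y = 8(y + 2)(y + 3)(y + 4); at y=-1 this is 48, so y decreases.
The x-coordinate has no critical point in that direction and runs off to infinity.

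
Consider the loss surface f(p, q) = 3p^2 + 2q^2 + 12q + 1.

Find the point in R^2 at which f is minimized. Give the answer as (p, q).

(0, -3)

f(p,q) separates as A(p) + B(q) + 1, so its minimum is min A + min B + 1.
A'(p) = 6p vanishes at p ∈ {0}; B'(q) = 4q + 12 vanishes at q ∈ {-3}.
Local minima of A (where A''>0): A(0)=0. Local minima of B: B(-3)=-18.
So the global minimum of f is A(0) + B(-3) + 1 = 0 − 18 + 1 = -17, attained at (0, -3).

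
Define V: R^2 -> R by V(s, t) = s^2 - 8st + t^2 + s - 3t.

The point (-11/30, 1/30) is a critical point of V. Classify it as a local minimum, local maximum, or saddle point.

saddle point

The Hessian of V is constant: H = [[2, -8], [-8, 2]].
det(H) = 2·2 − (-8)² = -60.
Since det(H) < 0, H is indefinite and the critical point is a saddle point.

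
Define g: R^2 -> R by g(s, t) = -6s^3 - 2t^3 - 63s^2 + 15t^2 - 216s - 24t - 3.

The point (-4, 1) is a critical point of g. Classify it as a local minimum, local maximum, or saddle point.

The mixed partial ∂²g/∂s∂t is 0, so the Hessian at any point is diag(g_ss, g_tt) = diag(-18(2s + 7), 6(-2t + 5)).
At (-4, 1): H = diag(18, 18).
Both eigenvalues are positive, so H is positive definite: a local minimum.

local minimum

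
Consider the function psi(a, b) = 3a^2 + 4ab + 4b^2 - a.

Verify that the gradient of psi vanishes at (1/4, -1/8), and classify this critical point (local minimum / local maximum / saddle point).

local minimum

∇psi = (6a + 4b - 1, 4a + 8b); substituting (1/4, -1/8) gives ∇psi = (0, 0), so (1/4, -1/8) is indeed a critical point.
The Hessian of psi is constant: H = [[6, 4], [4, 8]].
det(H) = 6·8 − 4² = 32.
det(H) > 0 and tr(H) = 14 > 0, so H is positive definite and the point is a local minimum.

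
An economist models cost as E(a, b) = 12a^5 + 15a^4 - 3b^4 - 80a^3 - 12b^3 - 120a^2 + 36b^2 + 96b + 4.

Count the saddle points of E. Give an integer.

E separates as a function of a plus a function of b, so ∇E=0 decouples.
∂E/∂a = 60a(a - 2)(a + 1)(a + 2) = 0 at a ∈ {-2, -1, 0, 2}; ∂E/∂b = -12(b - 2)(b + 1)(b + 4) = 0 at b ∈ {-4, -1, 2}.
The Hessian is diagonal: diag(E_aa, E_bb). Second derivatives: E_aa(-2)=-480, E_aa(-1)=180, E_aa(0)=-240, E_aa(2)=1440; E_bb(-4)=-216, E_bb(-1)=108, E_bb(2)=-216.
Saddle points occur where the two diagonal entries have opposite signs: (-2, -1), (-1, -4), (-1, 2), (0, -1), (2, -4), (2, 2). Count: 6.

6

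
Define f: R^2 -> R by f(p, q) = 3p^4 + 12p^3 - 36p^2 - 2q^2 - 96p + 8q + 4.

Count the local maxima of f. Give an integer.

f separates as a function of p plus a function of q, so ∇f=0 decouples.
∂f/∂p = 12(p - 2)(p + 1)(p + 4) = 0 at p ∈ {-4, -1, 2}; ∂f/∂q = -4(q - 2) = 0 at q ∈ {2}.
The Hessian is diagonal: diag(f_pp, f_qq). Second derivatives: f_pp(-4)=216, f_pp(-1)=-108, f_pp(2)=216; f_qq(2)=-4.
Local maxima occur where both diagonal entries negative: (-1, 2). Count: 1.

1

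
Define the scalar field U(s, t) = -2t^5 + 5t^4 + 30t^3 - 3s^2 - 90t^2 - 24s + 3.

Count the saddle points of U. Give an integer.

2

U separates as a function of s plus a function of t, so ∇U=0 decouples.
∂U/∂s = -6(s + 4) = 0 at s ∈ {-4}; ∂U/∂t = -10t(t - 3)(t - 2)(t + 3) = 0 at t ∈ {-3, 0, 2, 3}.
The Hessian is diagonal: diag(U_ss, U_tt). Second derivatives: U_ss(-4)=-6; U_tt(-3)=900, U_tt(0)=-180, U_tt(2)=100, U_tt(3)=-180.
Saddle points occur where the two diagonal entries have opposite signs: (-4, -3), (-4, 2). Count: 2.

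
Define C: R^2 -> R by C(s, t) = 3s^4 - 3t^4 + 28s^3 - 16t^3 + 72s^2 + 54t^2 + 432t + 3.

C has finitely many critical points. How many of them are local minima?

C separates as a function of s plus a function of t, so ∇C=0 decouples.
∂C/∂s = 12s(s + 3)(s + 4) = 0 at s ∈ {-4, -3, 0}; ∂C/∂t = -12(t - 3)(t + 3)(t + 4) = 0 at t ∈ {-4, -3, 3}.
The Hessian is diagonal: diag(C_ss, C_tt). Second derivatives: C_ss(-4)=48, C_ss(-3)=-36, C_ss(0)=144; C_tt(-4)=-84, C_tt(-3)=72, C_tt(3)=-504.
Local minima occur where both diagonal entries positive: (-4, -3), (0, -3). Count: 2.

2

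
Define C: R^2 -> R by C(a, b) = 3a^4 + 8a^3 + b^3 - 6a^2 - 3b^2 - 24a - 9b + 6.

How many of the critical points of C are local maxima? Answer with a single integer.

1

C separates as a function of a plus a function of b, so ∇C=0 decouples.
∂C/∂a = 12(a - 1)(a + 1)(a + 2) = 0 at a ∈ {-2, -1, 1}; ∂C/∂b = 3(b - 3)(b + 1) = 0 at b ∈ {-1, 3}.
The Hessian is diagonal: diag(C_aa, C_bb). Second derivatives: C_aa(-2)=36, C_aa(-1)=-24, C_aa(1)=72; C_bb(-1)=-12, C_bb(3)=12.
Local maxima occur where both diagonal entries negative: (-1, -1). Count: 1.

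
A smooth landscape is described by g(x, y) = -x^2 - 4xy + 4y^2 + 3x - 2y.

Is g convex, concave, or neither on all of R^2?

g is quadratic, so its Hessian is the constant matrix H = [[-2, -4], [-4, 8]].
det(H) = -32, tr(H) = 6.
det(H) < 0, so H is indefinite: neither convex nor concave.

neither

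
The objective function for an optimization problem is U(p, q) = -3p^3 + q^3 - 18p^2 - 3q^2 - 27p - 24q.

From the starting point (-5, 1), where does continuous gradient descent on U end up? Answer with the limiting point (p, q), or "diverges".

(-3, 4)

U is separable, so gradient descent decouples: p follows -∂U/∂p, q follows -∂U/∂q.
∂U/∂p = -9(p + 1)(p + 3); at p=-5 this is -72, so p increases.
∂U/∂q = 3(q - 4)(q + 2); at q=1 this is -27, so q increases.
p converges to its nearest critical value -3 (a local min of the p-part); q converges to 4. The iterate converges to (-3, 4).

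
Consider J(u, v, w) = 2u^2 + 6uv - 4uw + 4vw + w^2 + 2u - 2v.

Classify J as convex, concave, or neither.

J is quadratic, so its Hessian is the constant matrix H = [[4, 6, -4], [6, 0, 4], [-4, 4, 2]].
Leading principal minors: 4, -36, -328.
Neither pattern holds ⇒ H is indefinite ⇒ neither convex nor concave.

neither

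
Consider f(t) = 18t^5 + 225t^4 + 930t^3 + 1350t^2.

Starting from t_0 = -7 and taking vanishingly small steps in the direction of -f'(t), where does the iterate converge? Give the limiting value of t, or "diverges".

f'(t) = 90t(t + 2)(t + 3)(t + 5), so f'(-7) = 25200.
Gradient descent moves in the -f' direction, i.e. t is decreasing.
There is no critical point below t=-7, and f' keeps the same sign, so the iterate runs off to −∞.

diverges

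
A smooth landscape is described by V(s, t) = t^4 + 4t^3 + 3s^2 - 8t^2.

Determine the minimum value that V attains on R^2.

-128

V(s,t) separates as P(s) + Q(t), so its minimum is min P + min Q.
P'(s) = 6s vanishes at s ∈ {0}; Q'(t) = 4t(t - 1)(t + 4) vanishes at t ∈ {-4, 0, 1}.
Local minima of P (where P''>0): P(0)=0. Local minima of Q: Q(-4)=-128, Q(1)=-3.
So the global minimum of V is P(0) + Q(-4) = 0 − 128 = -128, attained at (0, -4).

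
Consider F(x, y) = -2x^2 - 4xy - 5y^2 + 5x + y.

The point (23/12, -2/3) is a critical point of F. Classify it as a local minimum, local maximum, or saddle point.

local maximum

The Hessian of F is constant: H = [[-4, -4], [-4, -10]].
det(H) = (-4)·(-10) − (-4)² = 24.
det(H) > 0 and tr(H) = -14 < 0, so H is negative definite and the point is a local maximum.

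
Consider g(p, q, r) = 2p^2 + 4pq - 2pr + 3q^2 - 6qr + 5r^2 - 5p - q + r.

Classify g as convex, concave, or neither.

convex

g is quadratic, so its Hessian is the constant matrix H = [[4, 4, -2], [4, 6, -6], [-2, -6, 10]].
Leading principal minors: 4, 8, 8.
All positive ⇒ H ≻ 0 ⇒ convex.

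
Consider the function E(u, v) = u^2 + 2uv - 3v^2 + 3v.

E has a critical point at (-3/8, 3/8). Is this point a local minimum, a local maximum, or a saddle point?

saddle point

The Hessian of E is constant: H = [[2, 2], [2, -6]].
det(H) = 2·(-6) − 2² = -16.
Since det(H) < 0, H is indefinite and the critical point is a saddle point.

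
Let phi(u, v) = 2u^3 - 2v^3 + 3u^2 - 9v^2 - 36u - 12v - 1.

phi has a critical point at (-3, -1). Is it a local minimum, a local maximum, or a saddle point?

local maximum

The mixed partial ∂²phi/∂u∂v is 0, so the Hessian at any point is diag(phi_uu, phi_vv) = diag(6(2u + 1), -6(2v + 3)).
At (-3, -1): H = diag(-30, -6).
Both eigenvalues are negative, so H is negative definite: a local maximum.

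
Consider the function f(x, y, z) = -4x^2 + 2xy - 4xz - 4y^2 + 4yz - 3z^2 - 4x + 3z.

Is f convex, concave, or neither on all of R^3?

concave

f is quadratic, so its Hessian is the constant matrix H = [[-8, 2, -4], [2, -8, 4], [-4, 4, -6]].
Leading principal minors: -8, 60, -168.
Signs alternate −, +, − ⇒ H ≺ 0 ⇒ concave.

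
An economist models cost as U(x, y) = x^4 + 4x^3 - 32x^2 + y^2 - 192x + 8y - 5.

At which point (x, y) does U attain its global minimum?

(4, -4)

U(x,y) separates as P(x) + Q(y) − 5, so its minimum is min P + min Q − 5.
P'(x) = 4(x - 4)(x + 3)(x + 4) vanishes at x ∈ {-4, -3, 4}; Q'(y) = 2y + 8 vanishes at y ∈ {-4}.
Local minima of P (where P''>0): P(-4)=256, P(4)=-768. Local minima of Q: Q(-4)=-16.
So the global minimum of U is P(4) + Q(-4) − 5 = -768 − 16 − 5 = -789, attained at (4, -4).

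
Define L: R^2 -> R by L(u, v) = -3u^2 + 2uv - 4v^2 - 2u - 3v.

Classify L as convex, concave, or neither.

concave

L is quadratic, so its Hessian is the constant matrix H = [[-6, 2], [2, -8]].
det(H) = 44, tr(H) = -14.
det(H) > 0 and tr(H) < 0, so H is negative definite everywhere: concave.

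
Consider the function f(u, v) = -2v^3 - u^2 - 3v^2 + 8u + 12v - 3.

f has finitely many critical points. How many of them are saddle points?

f separates as a function of u plus a function of v, so ∇f=0 decouples.
∂f/∂u = -2(u - 4) = 0 at u ∈ {4}; ∂f/∂v = -6(v - 1)(v + 2) = 0 at v ∈ {-2, 1}.
The Hessian is diagonal: diag(f_uu, f_vv). Second derivatives: f_uu(4)=-2; f_vv(-2)=18, f_vv(1)=-18.
Saddle points occur where the two diagonal entries have opposite signs: (4, -2). Count: 1.

1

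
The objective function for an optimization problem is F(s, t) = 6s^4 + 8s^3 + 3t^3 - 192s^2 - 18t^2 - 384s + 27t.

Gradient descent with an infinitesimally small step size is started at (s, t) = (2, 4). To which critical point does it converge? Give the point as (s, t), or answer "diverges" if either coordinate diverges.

(4, 3)

F is separable, so gradient descent decouples: s follows -∂F/∂s, t follows -∂F/∂t.
∂F/∂s = 24(s - 4)(s + 1)(s + 4); at s=2 this is -864, so s increases.
∂F/∂t = 9(t - 3)(t - 1); at t=4 this is 27, so t decreases.
s converges to its nearest critical value 4 (a local min of the s-part); t converges to 3. The iterate converges to (4, 3).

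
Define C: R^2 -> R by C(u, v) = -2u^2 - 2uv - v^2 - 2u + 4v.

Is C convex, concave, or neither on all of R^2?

concave

C is quadratic, so its Hessian is the constant matrix H = [[-4, -2], [-2, -2]].
det(H) = 4, tr(H) = -6.
det(H) > 0 and tr(H) < 0, so H is negative definite everywhere: concave.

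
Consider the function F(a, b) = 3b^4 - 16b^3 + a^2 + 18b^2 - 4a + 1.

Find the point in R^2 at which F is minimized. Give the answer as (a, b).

(2, 3)

F(a,b) separates as P(a) + Q(b) + 1, so its minimum is min P + min Q + 1.
P'(a) = 2a - 4 vanishes at a ∈ {2}; Q'(b) = 12b(b - 3)(b - 1) vanishes at b ∈ {0, 1, 3}.
Local minima of P (where P''>0): P(2)=-4. Local minima of Q: Q(0)=0, Q(3)=-27.
So the global minimum of F is P(2) + Q(3) + 1 = -4 − 27 + 1 = -30, attained at (2, 3).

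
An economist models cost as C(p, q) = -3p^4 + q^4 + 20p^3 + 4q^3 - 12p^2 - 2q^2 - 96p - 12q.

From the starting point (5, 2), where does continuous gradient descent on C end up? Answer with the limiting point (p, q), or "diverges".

diverges

C is separable, so gradient descent decouples: p follows -∂C/∂p, q follows -∂C/∂q.
∂C/∂p = -12(p - 4)(p - 2)(p + 1); at p=5 this is -216, so p increases.
∂C/∂q = 4(q - 1)(q + 1)(q + 3); at q=2 this is 60, so q decreases.
The p-coordinate has no critical point in that direction and runs off to infinity.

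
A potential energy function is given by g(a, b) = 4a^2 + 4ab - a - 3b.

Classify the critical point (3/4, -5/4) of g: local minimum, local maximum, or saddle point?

The Hessian of g is constant: H = [[8, 4], [4, 0]].
det(H) = 8·0 − 4² = -16.
Since det(H) < 0, H is indefinite and the critical point is a saddle point.

saddle point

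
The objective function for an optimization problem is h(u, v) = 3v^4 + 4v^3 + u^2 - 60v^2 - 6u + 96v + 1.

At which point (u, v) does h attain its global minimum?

(3, -4)

h(u,v) separates as P(u) + Q(v) + 1, so its minimum is min P + min Q + 1.
P'(u) = 2u - 6 vanishes at u ∈ {3}; Q'(v) = 12(v - 2)(v - 1)(v + 4) vanishes at v ∈ {-4, 1, 2}.
Local minima of P (where P''>0): P(3)=-9. Local minima of Q: Q(-4)=-832, Q(2)=32.
So the global minimum of h is P(3) + Q(-4) + 1 = -9 − 832 + 1 = -840, attained at (3, -4).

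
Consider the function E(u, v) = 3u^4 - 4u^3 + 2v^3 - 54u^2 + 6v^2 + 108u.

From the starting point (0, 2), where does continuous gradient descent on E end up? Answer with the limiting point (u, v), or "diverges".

(-3, 0)

E is separable, so gradient descent decouples: u follows -∂E/∂u, v follows -∂E/∂v.
∂E/∂u = 12(u - 3)(u - 1)(u + 3); at u=0 this is 108, so u decreases.
∂E/∂v = 6v(v + 2); at v=2 this is 48, so v decreases.
u converges to its nearest critical value -3 (a local min of the u-part); v converges to 0. The iterate converges to (-3, 0).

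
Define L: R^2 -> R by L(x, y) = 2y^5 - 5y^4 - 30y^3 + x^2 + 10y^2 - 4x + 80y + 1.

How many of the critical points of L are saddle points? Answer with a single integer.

2

L separates as a function of x plus a function of y, so ∇L=0 decouples.
∂L/∂x = 2(x - 2) = 0 at x ∈ {2}; ∂L/∂y = 10(y - 4)(y - 1)(y + 1)(y + 2) = 0 at y ∈ {-2, -1, 1, 4}.
The Hessian is diagonal: diag(L_xx, L_yy). Second derivatives: L_xx(2)=2; L_yy(-2)=-180, L_yy(-1)=100, L_yy(1)=-180, L_yy(4)=900.
Saddle points occur where the two diagonal entries have opposite signs: (2, -2), (2, 1). Count: 2.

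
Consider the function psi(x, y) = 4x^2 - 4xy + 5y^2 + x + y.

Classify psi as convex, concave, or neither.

convex

psi is quadratic, so its Hessian is the constant matrix H = [[8, -4], [-4, 10]].
det(H) = 64, tr(H) = 18.
det(H) > 0 and tr(H) > 0, so H is positive definite everywhere: convex.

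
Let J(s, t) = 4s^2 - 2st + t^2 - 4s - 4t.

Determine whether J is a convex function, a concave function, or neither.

J is quadratic, so its Hessian is the constant matrix H = [[8, -2], [-2, 2]].
det(H) = 12, tr(H) = 10.
det(H) > 0 and tr(H) > 0, so H is positive definite everywhere: convex.

convex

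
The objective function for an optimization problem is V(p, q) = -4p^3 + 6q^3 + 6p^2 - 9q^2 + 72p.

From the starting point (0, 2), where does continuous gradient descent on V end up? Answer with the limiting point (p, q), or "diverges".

(-2, 1)

V is separable, so gradient descent decouples: p follows -∂V/∂p, q follows -∂V/∂q.
∂V/∂p = -12(p - 3)(p + 2); at p=0 this is 72, so p decreases.
∂V/∂q = 18q(q - 1); at q=2 this is 36, so q decreases.
p converges to its nearest critical value -2 (a local min of the p-part); q converges to 1. The iterate converges to (-2, 1).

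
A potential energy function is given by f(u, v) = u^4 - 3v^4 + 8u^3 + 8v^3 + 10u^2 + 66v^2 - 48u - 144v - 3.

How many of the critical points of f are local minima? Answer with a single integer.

2

f separates as a function of u plus a function of v, so ∇f=0 decouples.
∂f/∂u = 4(u - 1)(u + 3)(u + 4) = 0 at u ∈ {-4, -3, 1}; ∂f/∂v = -12(v - 4)(v - 1)(v + 3) = 0 at v ∈ {-3, 1, 4}.
The Hessian is diagonal: diag(f_uu, f_vv). Second derivatives: f_uu(-4)=20, f_uu(-3)=-16, f_uu(1)=80; f_vv(-3)=-336, f_vv(1)=144, f_vv(4)=-252.
Local minima occur where both diagonal entries positive: (-4, 1), (1, 1). Count: 2.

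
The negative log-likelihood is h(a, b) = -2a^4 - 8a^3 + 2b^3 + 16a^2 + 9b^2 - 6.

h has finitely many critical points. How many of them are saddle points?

3

h separates as a function of a plus a function of b, so ∇h=0 decouples.
∂h/∂a = -8a(a - 1)(a + 4) = 0 at a ∈ {-4, 0, 1}; ∂h/∂b = 6b(b + 3) = 0 at b ∈ {-3, 0}.
The Hessian is diagonal: diag(h_aa, h_bb). Second derivatives: h_aa(-4)=-160, h_aa(0)=32, h_aa(1)=-40; h_bb(-3)=-18, h_bb(0)=18.
Saddle points occur where the two diagonal entries have opposite signs: (-4, 0), (0, -3), (1, 0). Count: 3.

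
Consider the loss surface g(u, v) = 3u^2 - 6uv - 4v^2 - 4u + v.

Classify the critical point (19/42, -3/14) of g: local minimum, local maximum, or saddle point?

saddle point

The Hessian of g is constant: H = [[6, -6], [-6, -8]].
det(H) = 6·(-8) − (-6)² = -84.
Since det(H) < 0, H is indefinite and the critical point is a saddle point.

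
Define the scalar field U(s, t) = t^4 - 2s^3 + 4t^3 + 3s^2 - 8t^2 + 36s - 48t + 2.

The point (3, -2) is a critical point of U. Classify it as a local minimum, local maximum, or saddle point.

The mixed partial ∂²U/∂s∂t is 0, so the Hessian at any point is diag(U_ss, U_tt) = diag(6(-2s + 1), 4(3t^2 + 6t - 4)).
At (3, -2): H = diag(-30, -16).
Both eigenvalues are negative, so H is negative definite: a local maximum.

local maximum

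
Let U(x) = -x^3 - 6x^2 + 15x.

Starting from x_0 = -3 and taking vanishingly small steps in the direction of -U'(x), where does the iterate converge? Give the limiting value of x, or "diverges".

-5

U'(x) = -3(x - 1)(x + 5), so U'(-3) = 24.
Gradient descent moves in the -U' direction, i.e. x is decreasing.
The nearest critical point in that direction is x = -5, where U'' = 18 > 0 (a local minimum). The iterate converges there.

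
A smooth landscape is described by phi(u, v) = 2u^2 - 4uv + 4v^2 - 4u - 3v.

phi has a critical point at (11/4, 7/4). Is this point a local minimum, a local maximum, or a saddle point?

The Hessian of phi is constant: H = [[4, -4], [-4, 8]].
det(H) = 4·8 − (-4)² = 16.
det(H) > 0 and tr(H) = 12 > 0, so H is positive definite and the point is a local minimum.

local minimum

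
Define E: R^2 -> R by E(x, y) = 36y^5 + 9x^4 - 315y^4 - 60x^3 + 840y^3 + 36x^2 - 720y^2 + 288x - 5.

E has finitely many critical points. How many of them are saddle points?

E separates as a function of x plus a function of y, so ∇E=0 decouples.
∂E/∂x = 36(x - 4)(x - 2)(x + 1) = 0 at x ∈ {-1, 2, 4}; ∂E/∂y = 180y(y - 4)(y - 2)(y - 1) = 0 at y ∈ {0, 1, 2, 4}.
The Hessian is diagonal: diag(E_xx, E_yy). Second derivatives: E_xx(-1)=540, E_xx(2)=-216, E_xx(4)=360; E_yy(0)=-1440, E_yy(1)=540, E_yy(2)=-720, E_yy(4)=4320.
Saddle points occur where the two diagonal entries have opposite signs: (-1, 0), (-1, 2), (2, 1), (2, 4), (4, 0), (4, 2). Count: 6.

6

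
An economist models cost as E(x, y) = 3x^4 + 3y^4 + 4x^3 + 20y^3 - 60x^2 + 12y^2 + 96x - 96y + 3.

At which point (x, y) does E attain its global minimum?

E(x,y) separates as P(x) + Q(y) + 3, so its minimum is min P + min Q + 3.
P'(x) = 12(x - 2)(x - 1)(x + 4) vanishes at x ∈ {-4, 1, 2}; Q'(y) = 12(y - 1)(y + 2)(y + 4) vanishes at y ∈ {-4, -2, 1}.
Local minima of P (where P''>0): P(-4)=-832, P(2)=32. Local minima of Q: Q(-4)=64, Q(1)=-61.
So the global minimum of E is P(-4) + Q(1) + 3 = -832 − 61 + 3 = -890, attained at (-4, 1).

(-4, 1)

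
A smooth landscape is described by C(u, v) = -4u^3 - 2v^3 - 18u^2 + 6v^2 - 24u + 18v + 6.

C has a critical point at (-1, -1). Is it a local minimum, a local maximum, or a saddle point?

The mixed partial ∂²C/∂u∂v is 0, so the Hessian at any point is diag(C_uu, C_vv) = diag(-12(2u + 3), 12(-v + 1)).
At (-1, -1): H = diag(-12, 24).
The eigenvalues have opposite signs, so H is indefinite: a saddle point.

saddle point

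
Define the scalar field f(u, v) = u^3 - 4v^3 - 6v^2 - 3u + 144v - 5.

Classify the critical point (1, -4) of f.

local minimum

The mixed partial ∂²f/∂u∂v is 0, so the Hessian at any point is diag(f_uu, f_vv) = diag(6u, -12(2v + 1)).
At (1, -4): H = diag(6, 84).
Both eigenvalues are positive, so H is positive definite: a local minimum.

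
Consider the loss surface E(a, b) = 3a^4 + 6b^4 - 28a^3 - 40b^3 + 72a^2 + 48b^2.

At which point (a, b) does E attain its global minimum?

(0, 4)

E(a,b) separates as P(a) + Q(b), so its minimum is min P + min Q.
P'(a) = 12a(a - 4)(a - 3) vanishes at a ∈ {0, 3, 4}; Q'(b) = 24b(b - 4)(b - 1) vanishes at b ∈ {0, 1, 4}.
Local minima of P (where P''>0): P(0)=0, P(4)=128. Local minima of Q: Q(0)=0, Q(4)=-256.
So the global minimum of E is P(0) + Q(4) = 0 − 256 = -256, attained at (0, 4).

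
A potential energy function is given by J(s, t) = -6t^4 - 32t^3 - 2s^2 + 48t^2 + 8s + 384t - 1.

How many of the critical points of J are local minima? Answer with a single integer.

0

J separates as a function of s plus a function of t, so ∇J=0 decouples.
∂J/∂s = -4(s - 2) = 0 at s ∈ {2}; ∂J/∂t = -24(t - 2)(t + 2)(t + 4) = 0 at t ∈ {-4, -2, 2}.
The Hessian is diagonal: diag(J_ss, J_tt). Second derivatives: J_ss(2)=-4; J_tt(-4)=-288, J_tt(-2)=192, J_tt(2)=-576.
Local minima occur where both diagonal entries positive: none. Count: 0.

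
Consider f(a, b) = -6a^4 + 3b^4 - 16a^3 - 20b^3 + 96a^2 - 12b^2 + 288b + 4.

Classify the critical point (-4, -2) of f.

saddle point

The mixed partial ∂²f/∂a∂b is 0, so the Hessian at any point is diag(f_aa, f_bb) = diag(24(-3a^2 - 4a + 8), 12(3b^2 - 10b - 2)).
At (-4, -2): H = diag(-576, 360).
The eigenvalues have opposite signs, so H is indefinite: a saddle point.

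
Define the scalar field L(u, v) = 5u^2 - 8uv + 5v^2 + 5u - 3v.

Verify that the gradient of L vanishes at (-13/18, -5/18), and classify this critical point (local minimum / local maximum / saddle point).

local minimum

∇L = (10u - 8v + 5, -8u + 10v - 3); substituting (-13/18, -5/18) gives ∇L = (0, 0), so (-13/18, -5/18) is indeed a critical point.
The Hessian of L is constant: H = [[10, -8], [-8, 10]].
det(H) = 10·10 − (-8)² = 36.
det(H) > 0 and tr(H) = 20 > 0, so H is positive definite and the point is a local minimum.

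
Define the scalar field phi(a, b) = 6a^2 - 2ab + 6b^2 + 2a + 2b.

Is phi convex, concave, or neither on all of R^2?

phi is quadratic, so its Hessian is the constant matrix H = [[12, -2], [-2, 12]].
det(H) = 140, tr(H) = 24.
det(H) > 0 and tr(H) > 0, so H is positive definite everywhere: convex.

convex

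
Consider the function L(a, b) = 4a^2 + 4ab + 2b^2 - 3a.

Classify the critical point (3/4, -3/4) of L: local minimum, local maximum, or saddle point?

The Hessian of L is constant: H = [[8, 4], [4, 4]].
det(H) = 8·4 − 4² = 16.
det(H) > 0 and tr(H) = 12 > 0, so H is positive definite and the point is a local minimum.

local minimum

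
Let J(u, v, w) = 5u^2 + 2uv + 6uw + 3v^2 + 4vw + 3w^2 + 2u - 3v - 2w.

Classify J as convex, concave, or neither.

convex

J is quadratic, so its Hessian is the constant matrix H = [[10, 2, 6], [2, 6, 4], [6, 4, 6]].
Leading principal minors: 10, 56, 56.
All positive ⇒ H ≻ 0 ⇒ convex.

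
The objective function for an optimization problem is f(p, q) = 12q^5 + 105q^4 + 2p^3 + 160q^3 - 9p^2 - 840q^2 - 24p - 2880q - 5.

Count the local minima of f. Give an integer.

f separates as a function of p plus a function of q, so ∇f=0 decouples.
∂f/∂p = 6(p - 4)(p + 1) = 0 at p ∈ {-1, 4}; ∂f/∂q = 60(q - 2)(q + 2)(q + 3)(q + 4) = 0 at q ∈ {-4, -3, -2, 2}.
The Hessian is diagonal: diag(f_pp, f_qq). Second derivatives: f_pp(-1)=-30, f_pp(4)=30; f_qq(-4)=-720, f_qq(-3)=300, f_qq(-2)=-480, f_qq(2)=7200.
Local minima occur where both diagonal entries positive: (4, -3), (4, 2). Count: 2.

2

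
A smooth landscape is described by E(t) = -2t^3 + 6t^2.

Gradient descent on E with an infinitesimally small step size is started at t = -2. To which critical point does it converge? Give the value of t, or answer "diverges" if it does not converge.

0

E'(t) = -6t(t - 2), so E'(-2) = -48.
Gradient descent moves in the -E' direction, i.e. t is increasing.
The nearest critical point in that direction is t = 0, where E'' = 12 > 0 (a local minimum). The iterate converges there.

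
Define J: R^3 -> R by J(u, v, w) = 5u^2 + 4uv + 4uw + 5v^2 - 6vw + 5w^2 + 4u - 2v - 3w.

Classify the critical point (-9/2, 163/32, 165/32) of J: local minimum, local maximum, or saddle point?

local minimum

The Hessian is constant: H = [[10, 4, 4], [4, 10, -6], [4, -6, 10]].
Leading principal minors: Δ₁ = 10, Δ₂ = 84, Δ₃ = 128.
All leading minors are positive, so H is positive definite: a local minimum.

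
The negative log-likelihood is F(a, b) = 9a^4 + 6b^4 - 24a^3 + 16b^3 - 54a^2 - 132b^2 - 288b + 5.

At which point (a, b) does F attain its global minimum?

(3, 3)

F(a,b) separates as P(a) + Q(b) + 5, so its minimum is min P + min Q + 5.
P'(a) = 36a(a - 3)(a + 1) vanishes at a ∈ {-1, 0, 3}; Q'(b) = 24(b - 3)(b + 1)(b + 4) vanishes at b ∈ {-4, -1, 3}.
Local minima of P (where P''>0): P(-1)=-21, P(3)=-405. Local minima of Q: Q(-4)=-448, Q(3)=-1134.
So the global minimum of F is P(3) + Q(3) + 5 = -405 − 1134 + 5 = -1534, attained at (3, 3).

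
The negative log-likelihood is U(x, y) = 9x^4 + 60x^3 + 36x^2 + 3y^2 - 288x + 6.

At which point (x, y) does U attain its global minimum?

(1, 0)

U(x,y) separates as P(x) + Q(y) + 6, so its minimum is min P + min Q + 6.
P'(x) = 36(x - 1)(x + 2)(x + 4) vanishes at x ∈ {-4, -2, 1}; Q'(y) = 6y vanishes at y ∈ {0}.
Local minima of P (where P''>0): P(-4)=192, P(1)=-183. Local minima of Q: Q(0)=0.
So the global minimum of U is P(1) + Q(0) + 6 = -183 + 0 + 6 = -177, attained at (1, 0).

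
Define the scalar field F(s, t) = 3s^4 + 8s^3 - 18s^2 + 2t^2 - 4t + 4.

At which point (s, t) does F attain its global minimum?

F(s,t) separates as P(s) + Q(t) + 4, so its minimum is min P + min Q + 4.
P'(s) = 12s(s - 1)(s + 3) vanishes at s ∈ {-3, 0, 1}; Q'(t) = 4(t - 1) vanishes at t ∈ {1}.
Local minima of P (where P''>0): P(-3)=-135, P(1)=-7. Local minima of Q: Q(1)=-2.
So the global minimum of F is P(-3) + Q(1) + 4 = -135 − 2 + 4 = -133, attained at (-3, 1).

(-3, 1)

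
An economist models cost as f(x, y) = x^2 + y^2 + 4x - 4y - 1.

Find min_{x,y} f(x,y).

-9

f(x,y) separates as P(x) + Q(y) − 1, so its minimum is min P + min Q − 1.
P'(x) = 2x + 4 vanishes at x ∈ {-2}; Q'(y) = 2y - 4 vanishes at y ∈ {2}.
Local minima of P (where P''>0): P(-2)=-4. Local minima of Q: Q(2)=-4.
So the global minimum of f is P(-2) + Q(2) − 1 = -4 − 4 − 1 = -9, attained at (-2, 2).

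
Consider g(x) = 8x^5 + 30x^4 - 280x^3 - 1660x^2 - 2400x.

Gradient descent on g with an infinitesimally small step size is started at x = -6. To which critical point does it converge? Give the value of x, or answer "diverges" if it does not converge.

g'(x) = 40(x - 5)(x + 1)(x + 3)(x + 4), so g'(-6) = 13200.
Gradient descent moves in the -g' direction, i.e. x is decreasing.
There is no critical point below x=-6, and g' keeps the same sign, so the iterate runs off to −∞.

diverges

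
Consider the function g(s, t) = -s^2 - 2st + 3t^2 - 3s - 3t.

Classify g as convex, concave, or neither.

neither

g is quadratic, so its Hessian is the constant matrix H = [[-2, -2], [-2, 6]].
det(H) = -16, tr(H) = 4.
det(H) < 0, so H is indefinite: neither convex nor concave.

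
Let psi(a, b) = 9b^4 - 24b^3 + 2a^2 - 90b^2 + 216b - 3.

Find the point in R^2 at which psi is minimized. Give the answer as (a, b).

psi(a,b) separates as P(a) + Q(b) − 3, so its minimum is min P + min Q − 3.
P'(a) = 4a vanishes at a ∈ {0}; Q'(b) = 36(b - 3)(b - 1)(b + 2) vanishes at b ∈ {-2, 1, 3}.
Local minima of P (where P''>0): P(0)=0. Local minima of Q: Q(-2)=-456, Q(3)=-81.
So the global minimum of psi is P(0) + Q(-2) − 3 = 0 − 456 − 3 = -459, attained at (0, -2).

(0, -2)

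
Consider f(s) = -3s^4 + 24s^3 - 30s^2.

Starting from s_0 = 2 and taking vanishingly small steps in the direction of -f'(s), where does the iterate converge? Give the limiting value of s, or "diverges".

1

f'(s) = -12s(s - 5)(s - 1), so f'(2) = 72.
Gradient descent moves in the -f' direction, i.e. s is decreasing.
The nearest critical point in that direction is s = 1, where f'' = 48 > 0 (a local minimum). The iterate converges there.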